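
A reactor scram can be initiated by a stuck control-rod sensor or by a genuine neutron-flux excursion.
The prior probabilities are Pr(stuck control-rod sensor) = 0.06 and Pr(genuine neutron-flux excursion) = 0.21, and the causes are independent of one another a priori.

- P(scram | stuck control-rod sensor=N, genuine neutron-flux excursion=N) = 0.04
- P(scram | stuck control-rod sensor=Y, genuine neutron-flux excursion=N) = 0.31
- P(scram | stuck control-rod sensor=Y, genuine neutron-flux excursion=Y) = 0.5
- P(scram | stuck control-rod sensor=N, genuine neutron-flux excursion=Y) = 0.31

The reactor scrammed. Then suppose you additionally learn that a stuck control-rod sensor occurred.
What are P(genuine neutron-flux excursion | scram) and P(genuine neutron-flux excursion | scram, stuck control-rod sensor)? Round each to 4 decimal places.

P(genuine neutron-flux excursion | scram) ≈ 0.6032; P(genuine neutron-flux excursion | scram, stuck control-rod sensor) ≈ 0.3001

By total probability over the 4 (stuck control-rod sensor, genuine neutron-flux excursion) configurations:
  P(scram) = 0.04×0.94×0.79 + 0.31×0.94×0.21 + 0.31×0.06×0.79 + 0.5×0.06×0.21
        = 0.029704 + 0.061194 + 0.014694 + 0.006300 = 0.111892
The terms with genuine neutron-flux excursion present sum to 0.067494, so
  P(genuine neutron-flux excursion | scram) = 0.067494 / 0.111892 ≈ 0.6032

With the extra evidence:
By total probability over both values of genuine neutron-flux excursion:
  P(scram | stuck control-rod sensor) = 0.31×0.79 + 0.5×0.21
        = 0.244900 + 0.105000 = 0.349900
Keeping only the genuine neutron-flux excursion-present terms gives 0.105000, so
  P(genuine neutron-flux excursion | scram, stuck control-rod sensor) = 0.105000 / 0.349900 ≈ 0.3001
Conditioning on stuck control-rod sensor lowers the posterior on genuine neutron-flux excursion: the classic explaining-away effect in a common-effect structure.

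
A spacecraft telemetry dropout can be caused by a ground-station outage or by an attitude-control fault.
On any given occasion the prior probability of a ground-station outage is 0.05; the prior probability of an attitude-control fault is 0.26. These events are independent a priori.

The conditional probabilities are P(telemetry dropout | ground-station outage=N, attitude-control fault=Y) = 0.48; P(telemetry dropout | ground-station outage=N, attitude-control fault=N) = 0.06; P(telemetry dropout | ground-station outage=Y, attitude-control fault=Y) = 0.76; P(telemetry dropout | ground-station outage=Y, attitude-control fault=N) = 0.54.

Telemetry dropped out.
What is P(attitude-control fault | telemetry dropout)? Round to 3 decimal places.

P(attitude-control fault | telemetry dropout) ≈ 0.674

By total probability over the 4 (ground-station outage, attitude-control fault) configurations:
  P(telemetry dropout) = 0.06*0.95*0.74 + 0.48*0.95*0.26 + 0.54*0.05*0.74 + 0.76*0.05*0.26
        = 0.042180 + 0.118560 + 0.019980 + 0.009880 = 0.190600
Configurations with attitude-control fault contribute 0.128440, so
  P(attitude-control fault | telemetry dropout) = 0.128440 / 0.190600 ≈ 0.674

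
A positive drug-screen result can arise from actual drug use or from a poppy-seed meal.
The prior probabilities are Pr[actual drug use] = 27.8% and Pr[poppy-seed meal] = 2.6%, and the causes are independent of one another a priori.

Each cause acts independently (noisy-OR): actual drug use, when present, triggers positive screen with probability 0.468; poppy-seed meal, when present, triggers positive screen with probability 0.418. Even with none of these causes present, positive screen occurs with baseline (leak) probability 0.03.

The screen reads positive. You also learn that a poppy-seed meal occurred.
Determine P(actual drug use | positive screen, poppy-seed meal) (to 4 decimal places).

Under noisy-OR, P(positive screen | causes) = 1 − (1−0.03)·∏(1−qᵢ) over the active causes.
P(positive screen | poppy-seed meal) = 0.43546*0.722 + 0.699665*0.278 = 0.314402 + 0.194507 = 0.508909
Of this, 0.194507 comes from 0.699665*0.278 (the actual drug use=true cases).
P(actual drug use | positive screen, poppy-seed meal) = 0.194507 / 0.508909 ≈ 0.3822

P(actual drug use | positive screen, poppy-seed meal) ≈ 0.3822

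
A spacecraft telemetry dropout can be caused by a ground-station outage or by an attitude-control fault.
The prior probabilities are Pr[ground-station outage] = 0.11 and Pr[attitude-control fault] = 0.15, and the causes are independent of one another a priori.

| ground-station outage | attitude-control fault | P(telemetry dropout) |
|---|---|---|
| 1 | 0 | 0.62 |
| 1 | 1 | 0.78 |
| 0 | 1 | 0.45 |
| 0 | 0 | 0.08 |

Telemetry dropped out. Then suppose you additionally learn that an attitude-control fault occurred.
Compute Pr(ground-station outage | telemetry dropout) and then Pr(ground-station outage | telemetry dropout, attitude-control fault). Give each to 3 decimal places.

Sum P(telemetry dropout|·) weighted by the priors over the 4 (ground-station outage, attitude-control fault) configurations:
  P(telemetry dropout) = 0.08*0.89*0.85 + 0.45*0.89*0.15 + 0.62*0.11*0.85 + 0.78*0.11*0.15
        = 0.060520 + 0.060075 + 0.057970 + 0.012870 = 0.191435
The terms with ground-station outage present sum to 0.070840, so
  P(ground-station outage | telemetry dropout) = 0.070840 / 0.191435 ≈ 0.370

Now also conditioning on attitude-control fault=true:
P(telemetry dropout | attitude-control fault) = 0.45×0.89 + 0.78×0.11 = 0.400500 + 0.085800 = 0.486300
Of this, 0.085800 comes from 0.78×0.11 (the ground-station outage=true cases).
P(ground-station outage | telemetry dropout, attitude-control fault) = 0.085800 / 0.486300 ≈ 0.176

Pr(ground-station outage | telemetry dropout) ≈ 0.370; Pr(ground-station outage | telemetry dropout, attitude-control fault) ≈ 0.176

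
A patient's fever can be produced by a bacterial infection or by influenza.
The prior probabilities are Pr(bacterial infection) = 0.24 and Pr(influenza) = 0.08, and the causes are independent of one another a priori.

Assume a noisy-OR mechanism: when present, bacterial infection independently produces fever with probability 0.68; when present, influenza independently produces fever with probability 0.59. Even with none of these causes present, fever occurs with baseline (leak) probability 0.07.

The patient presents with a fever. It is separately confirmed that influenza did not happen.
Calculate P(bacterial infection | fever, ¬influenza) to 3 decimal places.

P(bacterial infection | fever, ¬influenza) ≈ 0.760

Under noisy-OR, P(fever | causes) = 1 − (1−0.07)·∏(1−qᵢ) over the active causes.
P(fever | ¬influenza) = 0.07·0.76 + 0.7024·0.24 = 0.053200 + 0.168576 = 0.221776
The bacterial infection-present share is 0.7024·0.24 = 0.168576.
P(bacterial infection | fever, ¬influenza) = 0.168576 / 0.221776 ≈ 0.760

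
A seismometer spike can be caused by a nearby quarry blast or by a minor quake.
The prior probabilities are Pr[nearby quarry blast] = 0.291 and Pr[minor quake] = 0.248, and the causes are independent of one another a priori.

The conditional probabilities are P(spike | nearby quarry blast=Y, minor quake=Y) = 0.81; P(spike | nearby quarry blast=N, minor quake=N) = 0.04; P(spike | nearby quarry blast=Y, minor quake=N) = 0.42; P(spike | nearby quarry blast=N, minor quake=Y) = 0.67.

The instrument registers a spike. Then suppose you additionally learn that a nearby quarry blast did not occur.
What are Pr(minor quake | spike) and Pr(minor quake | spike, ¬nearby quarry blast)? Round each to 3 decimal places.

Pr(minor quake | spike) ≈ 0.609; Pr(minor quake | spike, ¬nearby quarry blast) ≈ 0.847

Weight on minor quake=true, given the evidence: 0.117807 + 0.058456 = 0.176263
The normalizing constant is 0.04*0.709*0.752 + 0.67*0.709*0.248 + 0.42*0.291*0.752 + 0.81*0.291*0.248 = 0.289499
P(minor quake | spike) = 0.176263/0.289499 ≈ 0.609

Now also conditioning on nearby quarry blast≠true:
P(spike | ¬nearby quarry blast) = 0.04*0.752 + 0.67*0.248 = 0.030080 + 0.166160 = 0.196240
Of this, 0.166160 comes from 0.67*0.248 (the minor quake=true cases).
Hence the posterior is 0.166160/0.196240 ≈ 0.847.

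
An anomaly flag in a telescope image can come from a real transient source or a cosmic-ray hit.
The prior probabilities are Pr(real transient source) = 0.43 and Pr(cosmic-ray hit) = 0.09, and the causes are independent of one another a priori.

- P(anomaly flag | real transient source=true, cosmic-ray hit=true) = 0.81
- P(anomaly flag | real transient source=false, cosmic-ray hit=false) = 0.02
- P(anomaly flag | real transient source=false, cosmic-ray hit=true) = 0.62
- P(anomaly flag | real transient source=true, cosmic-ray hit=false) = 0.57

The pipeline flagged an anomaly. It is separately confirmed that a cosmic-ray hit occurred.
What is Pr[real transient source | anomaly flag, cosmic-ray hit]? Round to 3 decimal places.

Pr[real transient source | anomaly flag, cosmic-ray hit] ≈ 0.496

P(anomaly flag | cosmic-ray hit) = 0.62*0.57 + 0.81*0.43 = 0.353400 + 0.348300 = 0.701700
The real transient source-present share is 0.81*0.43 = 0.348300.
Hence the posterior is 0.348300/0.701700 ≈ 0.496.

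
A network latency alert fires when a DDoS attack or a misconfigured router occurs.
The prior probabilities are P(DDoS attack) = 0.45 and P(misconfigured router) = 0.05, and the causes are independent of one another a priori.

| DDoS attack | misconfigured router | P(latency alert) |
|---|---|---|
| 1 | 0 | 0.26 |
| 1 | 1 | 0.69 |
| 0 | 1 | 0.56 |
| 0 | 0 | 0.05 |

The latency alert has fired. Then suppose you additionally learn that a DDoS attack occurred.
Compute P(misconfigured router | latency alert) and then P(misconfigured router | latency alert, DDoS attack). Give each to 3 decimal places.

By total probability over the 4 (DDoS attack, misconfigured router) configurations:
  P(latency alert) = 0.05·0.55·0.95 + 0.56·0.55·0.05 + 0.26·0.45·0.95 + 0.69·0.45·0.05
        = 0.026125 + 0.015400 + 0.111150 + 0.015525 = 0.168200
Configurations with misconfigured router contribute 0.030925, so
  P(misconfigured router | latency alert) = 0.030925 / 0.168200 ≈ 0.184

Now condition on the additional information:
P(latency alert | DDoS attack) = 0.26*0.95 + 0.69*0.05 = 0.247000 + 0.034500 = 0.281500
Of this, 0.034500 comes from 0.69*0.05 (the misconfigured router=true cases).
So P(misconfigured router | latency alert, DDoS attack) = 0.034500/0.281500 ≈ 0.123.
Conditioning on DDoS attack lowers the posterior on misconfigured router: the classic explaining-away effect in a common-effect structure.

P(misconfigured router | latency alert) ≈ 0.184; P(misconfigured router | latency alert, DDoS attack) ≈ 0.123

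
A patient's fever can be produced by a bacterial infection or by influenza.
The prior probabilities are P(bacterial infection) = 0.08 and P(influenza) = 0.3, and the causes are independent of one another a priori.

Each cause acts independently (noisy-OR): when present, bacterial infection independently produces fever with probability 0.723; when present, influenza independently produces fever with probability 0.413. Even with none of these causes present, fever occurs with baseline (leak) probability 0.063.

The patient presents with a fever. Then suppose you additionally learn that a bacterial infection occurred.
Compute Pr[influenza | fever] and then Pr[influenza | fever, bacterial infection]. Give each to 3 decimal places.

Under noisy-OR, P(fever | causes) = 1 − (1−0.063)·∏(1−qᵢ) over the active causes.
Enumerate the 4 (bacterial infection, influenza) configurations and weight by the priors:
  P(fever) = 0.063×0.92×0.7 + 0.449981×0.92×0.3 + 0.740451×0.08×0.7 + 0.847645×0.08×0.3
        = 0.040572 + 0.124195 + 0.041465 + 0.020343 = 0.226575
Keeping only the influenza-present terms gives 0.144538, so
  P(influenza | fever) = 0.144538 / 0.226575 ≈ 0.638

With the extra evidence:
Sum P(fever|·) weighted by the priors over both values of influenza:
  P(fever | bacterial infection) = 0.740451·0.7 + 0.847645·0.3
        = 0.518316 + 0.254294 = 0.772610
Configurations with influenza contribute 0.254294, so
  P(influenza | fever, bacterial infection) = 0.254294 / 0.772610 ≈ 0.329

Pr[influenza | fever] ≈ 0.638; Pr[influenza | fever, bacterial infection] ≈ 0.329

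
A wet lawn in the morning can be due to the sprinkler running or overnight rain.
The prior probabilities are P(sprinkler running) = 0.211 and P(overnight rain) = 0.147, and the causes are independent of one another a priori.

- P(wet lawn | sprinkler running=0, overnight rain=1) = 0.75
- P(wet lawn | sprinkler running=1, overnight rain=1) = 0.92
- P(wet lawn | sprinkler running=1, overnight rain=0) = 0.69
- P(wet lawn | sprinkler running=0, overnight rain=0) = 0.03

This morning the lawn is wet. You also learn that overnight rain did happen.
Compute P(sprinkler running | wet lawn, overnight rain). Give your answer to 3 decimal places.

Numerator (weight on configurations with sprinkler running): 0.92·0.211 = 0.194120
Normalizer over all consistent configurations: 0.75·0.789 + 0.92·0.211 = 0.785870
Posterior = 0.194120 / 0.785870 ≈ 0.247

P(sprinkler running | wet lawn, overnight rain) ≈ 0.247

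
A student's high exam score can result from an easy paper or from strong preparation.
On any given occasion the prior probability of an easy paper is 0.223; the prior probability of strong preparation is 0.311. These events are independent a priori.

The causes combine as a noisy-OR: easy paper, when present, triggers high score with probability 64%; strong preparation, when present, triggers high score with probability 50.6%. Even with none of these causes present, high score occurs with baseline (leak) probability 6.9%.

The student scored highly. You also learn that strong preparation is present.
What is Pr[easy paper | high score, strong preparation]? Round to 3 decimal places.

Pr[easy paper | high score, strong preparation] ≈ 0.307

Under noisy-OR, P(high score | causes) = 1 − (1−0.069)·∏(1−qᵢ) over the active causes.
For the numerator, keep only easy paper=true terms: 0.834431*0.223 = 0.186078
Normalizer over all consistent configurations: 0.540086*0.777 + 0.834431*0.223 = 0.605725
P(easy paper | high score, strong preparation) = 0.186078/0.605725 ≈ 0.307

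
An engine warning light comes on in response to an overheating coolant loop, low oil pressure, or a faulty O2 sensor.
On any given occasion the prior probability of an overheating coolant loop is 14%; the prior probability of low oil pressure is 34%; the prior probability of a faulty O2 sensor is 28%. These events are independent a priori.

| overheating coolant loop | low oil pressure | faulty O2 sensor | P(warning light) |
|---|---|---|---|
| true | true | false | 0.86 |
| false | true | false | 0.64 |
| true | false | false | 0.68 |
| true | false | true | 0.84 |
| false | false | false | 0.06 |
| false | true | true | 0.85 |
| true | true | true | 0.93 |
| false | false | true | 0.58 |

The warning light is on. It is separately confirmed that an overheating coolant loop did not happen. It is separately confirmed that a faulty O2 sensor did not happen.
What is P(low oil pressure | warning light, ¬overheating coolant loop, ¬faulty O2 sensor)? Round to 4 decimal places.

For the numerator, keep only low oil pressure=true terms: 0.64×0.34 = 0.217600
Denominator P(warning light | ¬overheating coolant loop, ¬faulty O2 sensor): 0.06×0.66 + 0.64×0.34 = 0.257200
P(low oil pressure | warning light, ¬overheating coolant loop, ¬faulty O2 sensor) = 0.217600/0.257200 ≈ 0.8460

P(low oil pressure | warning light, ¬overheating coolant loop, ¬faulty O2 sensor) ≈ 0.8460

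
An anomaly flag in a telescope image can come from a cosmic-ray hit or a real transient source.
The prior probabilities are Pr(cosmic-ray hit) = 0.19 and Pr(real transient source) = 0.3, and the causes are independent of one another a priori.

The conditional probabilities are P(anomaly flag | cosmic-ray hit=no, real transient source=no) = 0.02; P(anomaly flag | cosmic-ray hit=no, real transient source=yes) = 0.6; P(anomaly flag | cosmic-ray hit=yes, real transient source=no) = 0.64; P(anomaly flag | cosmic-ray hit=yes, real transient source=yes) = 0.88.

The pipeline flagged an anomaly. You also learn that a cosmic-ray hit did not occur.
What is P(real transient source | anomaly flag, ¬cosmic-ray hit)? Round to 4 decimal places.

P(real transient source | anomaly flag, ¬cosmic-ray hit) ≈ 0.9278

By total probability over both values of real transient source:
  P(anomaly flag | ¬cosmic-ray hit) = 0.02×0.7 + 0.6×0.3
        = 0.014000 + 0.180000 = 0.194000
Keeping only the real transient source-present terms gives 0.180000, so
  P(real transient source | anomaly flag, ¬cosmic-ray hit) = 0.180000 / 0.194000 ≈ 0.9278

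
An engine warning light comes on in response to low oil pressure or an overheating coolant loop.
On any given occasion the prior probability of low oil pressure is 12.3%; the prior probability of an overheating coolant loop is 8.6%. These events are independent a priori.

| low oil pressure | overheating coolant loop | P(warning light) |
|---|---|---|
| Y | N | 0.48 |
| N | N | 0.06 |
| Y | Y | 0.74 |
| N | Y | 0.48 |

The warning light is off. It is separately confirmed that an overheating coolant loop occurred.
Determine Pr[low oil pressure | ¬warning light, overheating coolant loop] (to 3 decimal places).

Pr[low oil pressure | ¬warning light, overheating coolant loop] ≈ 0.066

P(¬warning light | overheating coolant loop) = 0.52*0.877 + 0.26*0.123 = 0.456040 + 0.031980 = 0.488020
Of this, 0.031980 comes from 0.26*0.123 (the low oil pressure=true cases).
So P(low oil pressure | ¬warning light, overheating coolant loop) = 0.031980/0.488020 ≈ 0.066.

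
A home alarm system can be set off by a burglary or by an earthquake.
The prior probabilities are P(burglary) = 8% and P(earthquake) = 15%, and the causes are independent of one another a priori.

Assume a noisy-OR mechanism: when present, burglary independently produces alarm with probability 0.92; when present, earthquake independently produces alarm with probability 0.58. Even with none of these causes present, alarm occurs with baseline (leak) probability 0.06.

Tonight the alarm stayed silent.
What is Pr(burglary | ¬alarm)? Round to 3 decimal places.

Under noisy-OR, P(alarm | causes) = 1 − (1−0.06)·∏(1−qᵢ) over the active causes.
Numerator (weight on configurations with burglary): 0.005114 + 0.000379 = 0.005493
Normalizer over all consistent configurations: 0.94×0.92×0.85 + 0.3948×0.92×0.15 + 0.0752×0.08×0.85 + 0.031584×0.08×0.15 = 0.795055
Posterior = 0.005493 / 0.795055 ≈ 0.007

Pr(burglary | ¬alarm) ≈ 0.007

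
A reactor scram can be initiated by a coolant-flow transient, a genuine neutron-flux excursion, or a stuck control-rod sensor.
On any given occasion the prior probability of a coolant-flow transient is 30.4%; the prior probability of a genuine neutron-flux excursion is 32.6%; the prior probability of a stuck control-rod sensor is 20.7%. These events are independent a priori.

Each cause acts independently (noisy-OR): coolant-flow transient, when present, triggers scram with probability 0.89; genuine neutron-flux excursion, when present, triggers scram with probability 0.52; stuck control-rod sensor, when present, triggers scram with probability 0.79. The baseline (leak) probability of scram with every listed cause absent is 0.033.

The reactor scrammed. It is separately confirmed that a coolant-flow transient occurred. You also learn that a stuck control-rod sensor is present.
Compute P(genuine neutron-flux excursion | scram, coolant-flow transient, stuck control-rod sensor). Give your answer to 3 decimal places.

Under noisy-OR, P(scram | causes) = 1 − (1−0.033)·∏(1−qᵢ) over the active causes.
Sum P(scram|·) weighted by the priors over both values of genuine neutron-flux excursion:
  P(scram | coolant-flow transient, stuck control-rod sensor) = 0.977662×0.674 + 0.989278×0.326
        = 0.658944 + 0.322505 = 0.981449
The terms with genuine neutron-flux excursion present sum to 0.322505, so
  P(genuine neutron-flux excursion | scram, coolant-flow transient, stuck control-rod sensor) = 0.322505 / 0.981449 ≈ 0.329

P(genuine neutron-flux excursion | scram, coolant-flow transient, stuck control-rod sensor) ≈ 0.329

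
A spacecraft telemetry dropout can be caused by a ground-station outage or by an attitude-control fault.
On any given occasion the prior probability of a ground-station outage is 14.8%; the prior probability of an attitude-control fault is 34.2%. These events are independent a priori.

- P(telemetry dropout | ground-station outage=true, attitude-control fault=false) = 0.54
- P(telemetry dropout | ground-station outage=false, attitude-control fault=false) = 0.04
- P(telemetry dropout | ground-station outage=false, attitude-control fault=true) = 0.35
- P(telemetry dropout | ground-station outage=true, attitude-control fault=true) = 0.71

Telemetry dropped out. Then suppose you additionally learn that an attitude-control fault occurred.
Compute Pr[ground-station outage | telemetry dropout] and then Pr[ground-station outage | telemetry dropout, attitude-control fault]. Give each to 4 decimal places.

For the numerator, keep only ground-station outage=true terms: 0.052587 + 0.035937 = 0.088524
Normalizer over all consistent configurations: 0.04*0.852*0.658 + 0.35*0.852*0.342 + 0.54*0.148*0.658 + 0.71*0.148*0.342 = 0.212933
P(ground-station outage | telemetry dropout) = 0.088524/0.212933 ≈ 0.4157

With the extra evidence:
P(telemetry dropout | attitude-control fault) = 0.35*0.852 + 0.71*0.148 = 0.298200 + 0.105080 = 0.403280
The ground-station outage-present share is 0.71*0.148 = 0.105080.
So P(ground-station outage | telemetry dropout, attitude-control fault) = 0.105080/0.403280 ≈ 0.2606.
Conditioning on attitude-control fault lowers the posterior on ground-station outage: the classic explaining-away effect in a common-effect structure.

Pr[ground-station outage | telemetry dropout] ≈ 0.4157; Pr[ground-station outage | telemetry dropout, attitude-control fault] ≈ 0.2606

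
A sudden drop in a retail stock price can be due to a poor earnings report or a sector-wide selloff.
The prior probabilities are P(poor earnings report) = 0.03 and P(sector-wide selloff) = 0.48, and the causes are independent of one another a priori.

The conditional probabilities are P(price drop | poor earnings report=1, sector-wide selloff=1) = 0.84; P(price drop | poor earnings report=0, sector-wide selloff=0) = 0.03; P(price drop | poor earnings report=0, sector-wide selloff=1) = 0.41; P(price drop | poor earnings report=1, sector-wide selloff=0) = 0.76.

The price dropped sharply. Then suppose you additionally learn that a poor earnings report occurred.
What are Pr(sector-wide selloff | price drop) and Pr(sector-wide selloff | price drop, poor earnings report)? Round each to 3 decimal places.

Pr(sector-wide selloff | price drop) ≈ 0.883; Pr(sector-wide selloff | price drop, poor earnings report) ≈ 0.505

P(price drop) = 0.03·0.97·0.52 + 0.41·0.97·0.48 + 0.76·0.03·0.52 + 0.84·0.03·0.48 = 0.015132 + 0.190896 + 0.011856 + 0.012096 = 0.229980
The sector-wide selloff-present share is 0.190896 + 0.012096 = 0.202992.
P(sector-wide selloff | price drop) = 0.202992 / 0.229980 ≈ 0.883

Now also conditioning on poor earnings report=true:
P(price drop | poor earnings report) = 0.76·0.52 + 0.84·0.48 = 0.395200 + 0.403200 = 0.798400
Restricting to configurations with sector-wide selloff present: 0.84·0.48 = 0.403200.
So P(sector-wide selloff | price drop, poor earnings report) = 0.403200/0.798400 ≈ 0.505.
— poor earnings report explains away the evidence for sector-wide selloff.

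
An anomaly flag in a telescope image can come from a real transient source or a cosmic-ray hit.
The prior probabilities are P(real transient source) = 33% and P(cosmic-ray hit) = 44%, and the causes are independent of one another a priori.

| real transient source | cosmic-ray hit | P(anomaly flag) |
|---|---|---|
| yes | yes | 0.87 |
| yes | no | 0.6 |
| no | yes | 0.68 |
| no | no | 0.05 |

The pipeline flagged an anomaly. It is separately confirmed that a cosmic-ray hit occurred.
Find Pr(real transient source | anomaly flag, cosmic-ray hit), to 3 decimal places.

Pr(real transient source | anomaly flag, cosmic-ray hit) ≈ 0.387

By total probability over both values of real transient source:
  P(anomaly flag | cosmic-ray hit) = 0.68×0.67 + 0.87×0.33
        = 0.455600 + 0.287100 = 0.742700
Keeping only the real transient source-present terms gives 0.287100, so
  P(real transient source | anomaly flag, cosmic-ray hit) = 0.287100 / 0.742700 ≈ 0.387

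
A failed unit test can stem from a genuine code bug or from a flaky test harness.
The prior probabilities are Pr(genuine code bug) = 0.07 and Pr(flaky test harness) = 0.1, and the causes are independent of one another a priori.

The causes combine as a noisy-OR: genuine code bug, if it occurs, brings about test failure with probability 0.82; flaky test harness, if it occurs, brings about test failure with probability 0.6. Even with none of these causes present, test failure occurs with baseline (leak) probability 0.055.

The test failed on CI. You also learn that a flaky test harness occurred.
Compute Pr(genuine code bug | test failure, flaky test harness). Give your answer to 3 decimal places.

Under noisy-OR, P(test failure | causes) = 1 − (1−0.055)·∏(1−qᵢ) over the active causes.
Weight on genuine code bug=true, given the evidence: 0.93196·0.07 = 0.065237
The normalizing constant is 0.622·0.93 + 0.93196·0.07 = 0.643697
Posterior = 0.065237 / 0.643697 ≈ 0.101

Pr(genuine code bug | test failure, flaky test harness) ≈ 0.101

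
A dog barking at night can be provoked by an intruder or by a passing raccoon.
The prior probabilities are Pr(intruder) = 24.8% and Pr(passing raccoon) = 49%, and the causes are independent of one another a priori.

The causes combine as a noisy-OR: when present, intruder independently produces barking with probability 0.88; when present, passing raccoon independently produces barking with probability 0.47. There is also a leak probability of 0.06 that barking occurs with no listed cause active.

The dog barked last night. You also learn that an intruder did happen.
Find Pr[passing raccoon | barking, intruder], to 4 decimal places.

Under noisy-OR, P(barking | causes) = 1 − (1−0.06)·∏(1−qᵢ) over the active causes.
Sum P(barking|·) weighted by the priors over both values of passing raccoon:
  P(barking | intruder) = 0.8872·0.51 + 0.940216·0.49
        = 0.452472 + 0.460706 = 0.913178
Keeping only the passing raccoon-present terms gives 0.460706, so
  P(passing raccoon | barking, intruder) = 0.460706 / 0.913178 ≈ 0.5045

Pr[passing raccoon | barking, intruder] ≈ 0.5045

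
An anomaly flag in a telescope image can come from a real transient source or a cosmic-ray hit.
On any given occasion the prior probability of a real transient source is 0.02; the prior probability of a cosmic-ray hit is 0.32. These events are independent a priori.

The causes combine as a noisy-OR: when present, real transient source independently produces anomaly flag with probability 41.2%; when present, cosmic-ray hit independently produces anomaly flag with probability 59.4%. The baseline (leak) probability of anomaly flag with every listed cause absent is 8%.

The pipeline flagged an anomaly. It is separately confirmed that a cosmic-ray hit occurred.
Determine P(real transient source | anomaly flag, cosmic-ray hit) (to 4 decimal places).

P(real transient source | anomaly flag, cosmic-ray hit) ≈ 0.0248

Under noisy-OR, P(anomaly flag | causes) = 1 − (1−0.08)·∏(1−qᵢ) over the active causes.
Numerator (weight on configurations with real transient source): 0.78037×0.02 = 0.015607
Normalizer over all consistent configurations: 0.62648×0.98 + 0.78037×0.02 = 0.629557
P(real transient source | anomaly flag, cosmic-ray hit) = 0.015607/0.629557 ≈ 0.0248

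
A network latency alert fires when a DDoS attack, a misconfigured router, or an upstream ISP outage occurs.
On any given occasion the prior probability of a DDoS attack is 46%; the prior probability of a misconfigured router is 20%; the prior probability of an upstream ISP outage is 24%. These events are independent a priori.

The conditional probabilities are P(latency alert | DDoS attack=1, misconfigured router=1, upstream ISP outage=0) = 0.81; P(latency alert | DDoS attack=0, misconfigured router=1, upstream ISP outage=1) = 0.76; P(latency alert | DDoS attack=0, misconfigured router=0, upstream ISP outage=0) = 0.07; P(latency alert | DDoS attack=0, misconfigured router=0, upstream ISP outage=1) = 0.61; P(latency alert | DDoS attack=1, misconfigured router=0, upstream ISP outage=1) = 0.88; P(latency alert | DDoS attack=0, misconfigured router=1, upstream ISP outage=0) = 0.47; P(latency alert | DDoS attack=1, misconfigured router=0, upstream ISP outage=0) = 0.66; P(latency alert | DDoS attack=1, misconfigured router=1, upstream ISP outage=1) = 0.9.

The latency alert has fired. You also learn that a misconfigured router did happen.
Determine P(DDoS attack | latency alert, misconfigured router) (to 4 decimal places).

P(DDoS attack | latency alert, misconfigured router) ≈ 0.5676

Enumerate the 4 (DDoS attack, upstream ISP outage) configurations and weight by the priors:
  P(latency alert | misconfigured router) = 0.47*0.54*0.76 + 0.76*0.54*0.24 + 0.81*0.46*0.76 + 0.9*0.46*0.24
        = 0.192888 + 0.098496 + 0.283176 + 0.099360 = 0.673920
Keeping only the DDoS attack-present terms gives 0.382536, so
  P(DDoS attack | latency alert, misconfigured router) = 0.382536 / 0.673920 ≈ 0.5676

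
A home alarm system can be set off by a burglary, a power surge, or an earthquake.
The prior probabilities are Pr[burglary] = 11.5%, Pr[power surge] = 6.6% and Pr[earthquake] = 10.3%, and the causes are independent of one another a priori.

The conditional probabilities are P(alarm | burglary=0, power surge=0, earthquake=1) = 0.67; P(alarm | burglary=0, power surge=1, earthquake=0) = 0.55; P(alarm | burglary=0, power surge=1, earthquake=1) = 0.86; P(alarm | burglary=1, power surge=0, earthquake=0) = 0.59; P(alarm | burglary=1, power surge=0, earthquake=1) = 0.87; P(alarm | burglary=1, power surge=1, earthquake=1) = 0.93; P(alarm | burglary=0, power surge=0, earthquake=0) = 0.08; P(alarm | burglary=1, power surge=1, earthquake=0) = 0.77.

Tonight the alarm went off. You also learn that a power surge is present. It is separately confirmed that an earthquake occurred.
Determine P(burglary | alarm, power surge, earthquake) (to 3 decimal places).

P(burglary | alarm, power surge, earthquake) ≈ 0.123

Weight on burglary=true, given the evidence: 0.93*0.115 = 0.106950
Normalizer over all consistent configurations: 0.86*0.885 + 0.93*0.115 = 0.868050
Posterior = 0.106950 / 0.868050 ≈ 0.123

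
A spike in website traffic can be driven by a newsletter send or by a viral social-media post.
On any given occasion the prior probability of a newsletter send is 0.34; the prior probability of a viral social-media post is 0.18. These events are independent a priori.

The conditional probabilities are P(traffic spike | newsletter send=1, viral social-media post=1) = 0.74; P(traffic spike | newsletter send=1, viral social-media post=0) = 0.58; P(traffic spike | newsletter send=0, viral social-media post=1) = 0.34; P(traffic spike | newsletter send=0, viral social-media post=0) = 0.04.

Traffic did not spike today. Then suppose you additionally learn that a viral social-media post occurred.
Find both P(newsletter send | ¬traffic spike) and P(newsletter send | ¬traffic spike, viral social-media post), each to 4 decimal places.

P(newsletter send | ¬traffic spike) ≈ 0.1820; P(newsletter send | ¬traffic spike, viral social-media post) ≈ 0.1687

By total probability over the 4 (newsletter send, viral social-media post) configurations:
  P(¬traffic spike) = 0.96×0.66×0.82 + 0.66×0.66×0.18 + 0.42×0.34×0.82 + 0.26×0.34×0.18
        = 0.519552 + 0.078408 + 0.117096 + 0.015912 = 0.730968
The terms with newsletter send present sum to 0.133008, so
  P(newsletter send | ¬traffic spike) = 0.133008 / 0.730968 ≈ 0.1820

Now condition on the additional information:
P(¬traffic spike | viral social-media post) = 0.66×0.66 + 0.26×0.34 = 0.435600 + 0.088400 = 0.524000
The newsletter send-present share is 0.26×0.34 = 0.088400.
P(newsletter send | ¬traffic spike, viral social-media post) = 0.088400 / 0.524000 ≈ 0.1687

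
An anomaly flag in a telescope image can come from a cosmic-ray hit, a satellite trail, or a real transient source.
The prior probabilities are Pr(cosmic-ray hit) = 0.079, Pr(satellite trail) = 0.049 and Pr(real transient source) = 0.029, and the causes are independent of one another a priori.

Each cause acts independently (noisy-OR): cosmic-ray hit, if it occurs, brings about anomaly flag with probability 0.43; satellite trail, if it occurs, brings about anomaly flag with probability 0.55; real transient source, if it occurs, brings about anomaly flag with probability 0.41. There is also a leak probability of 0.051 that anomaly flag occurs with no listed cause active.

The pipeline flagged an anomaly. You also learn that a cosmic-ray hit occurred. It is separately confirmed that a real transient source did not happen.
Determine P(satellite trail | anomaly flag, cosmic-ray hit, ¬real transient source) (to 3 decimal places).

P(satellite trail | anomaly flag, cosmic-ray hit, ¬real transient source) ≈ 0.078

Under noisy-OR, P(anomaly flag | causes) = 1 − (1−0.051)·∏(1−qᵢ) over the active causes.
P(anomaly flag | cosmic-ray hit, ¬real transient source) = 0.45907*0.951 + 0.756582*0.049 = 0.436576 + 0.037073 = 0.473649
Restricting to configurations with satellite trail present: 0.756582*0.049 = 0.037073.
Hence the posterior is 0.037073/0.473649 ≈ 0.078.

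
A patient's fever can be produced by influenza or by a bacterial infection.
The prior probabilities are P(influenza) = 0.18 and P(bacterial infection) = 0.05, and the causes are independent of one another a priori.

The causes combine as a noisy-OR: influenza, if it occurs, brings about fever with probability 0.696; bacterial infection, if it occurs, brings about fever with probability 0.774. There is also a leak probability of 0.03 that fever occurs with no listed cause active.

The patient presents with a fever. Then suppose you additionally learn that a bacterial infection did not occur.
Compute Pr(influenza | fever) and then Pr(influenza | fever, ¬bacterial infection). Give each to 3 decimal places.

Under noisy-OR, P(fever | causes) = 1 − (1−0.03)·∏(1−qᵢ) over the active causes.
Sum P(fever|·) weighted by the priors over the 4 (influenza, bacterial infection) configurations:
  P(fever) = 0.03·0.82·0.95 + 0.78078·0.82·0.05 + 0.70512·0.18·0.95 + 0.933357·0.18·0.05
        = 0.023370 + 0.032012 + 0.120576 + 0.008400 = 0.184358
Keeping only the influenza-present terms gives 0.128976, so
  P(influenza | fever) = 0.128976 / 0.184358 ≈ 0.700

Now also conditioning on bacterial infection≠true:
P(fever | ¬bacterial infection) = 0.03×0.82 + 0.70512×0.18 = 0.024600 + 0.126922 = 0.151522
Of this, 0.126922 comes from 0.70512×0.18 (the influenza=true cases).
Hence the posterior is 0.126922/0.151522 ≈ 0.838.
Ruling out bacterial infection raises the posterior on influenza — the flip side of explaining away.

Pr(influenza | fever) ≈ 0.700; Pr(influenza | fever, ¬bacterial infection) ≈ 0.838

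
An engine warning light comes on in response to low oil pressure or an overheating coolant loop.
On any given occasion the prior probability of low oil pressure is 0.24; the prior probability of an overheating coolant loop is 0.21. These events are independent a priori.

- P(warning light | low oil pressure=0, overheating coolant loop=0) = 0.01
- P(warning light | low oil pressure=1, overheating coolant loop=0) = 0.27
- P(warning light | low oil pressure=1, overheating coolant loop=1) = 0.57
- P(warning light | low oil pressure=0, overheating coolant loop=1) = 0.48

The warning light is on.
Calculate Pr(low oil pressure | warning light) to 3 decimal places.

Pr(low oil pressure | warning light) ≈ 0.492

P(warning light) = 0.01×0.76×0.79 + 0.48×0.76×0.21 + 0.27×0.24×0.79 + 0.57×0.24×0.21 = 0.006004 + 0.076608 + 0.051192 + 0.028728 = 0.162532
Restricting to configurations with low oil pressure present: 0.051192 + 0.028728 = 0.079920.
So P(low oil pressure | warning light) = 0.079920/0.162532 ≈ 0.492.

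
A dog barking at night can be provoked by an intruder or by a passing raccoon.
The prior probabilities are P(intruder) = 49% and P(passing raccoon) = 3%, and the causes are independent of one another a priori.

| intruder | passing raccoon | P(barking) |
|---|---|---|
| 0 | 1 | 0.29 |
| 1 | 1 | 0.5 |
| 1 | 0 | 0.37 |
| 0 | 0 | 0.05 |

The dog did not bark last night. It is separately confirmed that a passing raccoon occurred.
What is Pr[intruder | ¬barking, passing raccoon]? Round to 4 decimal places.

Pr[intruder | ¬barking, passing raccoon] ≈ 0.4036

For the numerator, keep only intruder=true terms: 0.5×0.49 = 0.245000
Normalizer over all consistent configurations: 0.71×0.51 + 0.5×0.49 = 0.607100
Posterior = 0.245000 / 0.607100 ≈ 0.4036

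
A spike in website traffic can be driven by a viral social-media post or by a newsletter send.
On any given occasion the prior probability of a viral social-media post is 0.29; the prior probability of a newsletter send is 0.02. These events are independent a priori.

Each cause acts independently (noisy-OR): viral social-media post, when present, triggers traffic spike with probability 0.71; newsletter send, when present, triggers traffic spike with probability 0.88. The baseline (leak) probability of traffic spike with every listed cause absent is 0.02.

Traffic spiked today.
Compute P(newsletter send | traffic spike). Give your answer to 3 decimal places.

P(newsletter send | traffic spike) ≈ 0.077

Under noisy-OR, P(traffic spike | causes) = 1 − (1−0.02)·∏(1−qᵢ) over the active causes.
P(traffic spike) = 0.02·0.71·0.98 + 0.8824·0.71·0.02 + 0.7158·0.29·0.98 + 0.965896·0.29·0.02 = 0.013916 + 0.012530 + 0.203430 + 0.005602 = 0.235478
Restricting to configurations with newsletter send present: 0.012530 + 0.005602 = 0.018132.
So P(newsletter send | traffic spike) = 0.018132/0.235478 ≈ 0.077.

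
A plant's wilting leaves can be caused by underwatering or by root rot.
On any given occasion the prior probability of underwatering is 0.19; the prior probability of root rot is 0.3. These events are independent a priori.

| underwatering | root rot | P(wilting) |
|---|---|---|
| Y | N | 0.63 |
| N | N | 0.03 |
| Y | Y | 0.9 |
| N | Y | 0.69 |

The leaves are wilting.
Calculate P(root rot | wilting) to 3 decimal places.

P(root rot | wilting) ≈ 0.685

By total probability over the 4 (underwatering, root rot) configurations:
  P(wilting) = 0.03×0.81×0.7 + 0.69×0.81×0.3 + 0.63×0.19×0.7 + 0.9×0.19×0.3
        = 0.017010 + 0.167670 + 0.083790 + 0.051300 = 0.319770
The terms with root rot present sum to 0.218970, so
  P(root rot | wilting) = 0.218970 / 0.319770 ≈ 0.685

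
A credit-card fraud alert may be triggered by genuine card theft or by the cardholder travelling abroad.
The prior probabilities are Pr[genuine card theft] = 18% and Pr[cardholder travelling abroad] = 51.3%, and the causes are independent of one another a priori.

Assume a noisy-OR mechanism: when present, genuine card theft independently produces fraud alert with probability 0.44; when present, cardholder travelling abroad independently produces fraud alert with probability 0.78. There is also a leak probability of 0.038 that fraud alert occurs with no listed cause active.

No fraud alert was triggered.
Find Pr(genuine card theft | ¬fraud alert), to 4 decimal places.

Pr(genuine card theft | ¬fraud alert) ≈ 0.1095

Under noisy-OR, P(fraud alert | causes) = 1 − (1−0.038)·∏(1−qᵢ) over the active causes.
Enumerate the 4 (genuine card theft, cardholder travelling abroad) configurations and weight by the priors:
  P(¬fraud alert) = 0.962*0.82*0.487 + 0.21164*0.82*0.513 + 0.53872*0.18*0.487 + 0.118518*0.18*0.513
        = 0.384165 + 0.089028 + 0.047224 + 0.010944 = 0.531361
Configurations with genuine card theft contribute 0.058168, so
  P(genuine card theft | ¬fraud alert) = 0.058168 / 0.531361 ≈ 0.1095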